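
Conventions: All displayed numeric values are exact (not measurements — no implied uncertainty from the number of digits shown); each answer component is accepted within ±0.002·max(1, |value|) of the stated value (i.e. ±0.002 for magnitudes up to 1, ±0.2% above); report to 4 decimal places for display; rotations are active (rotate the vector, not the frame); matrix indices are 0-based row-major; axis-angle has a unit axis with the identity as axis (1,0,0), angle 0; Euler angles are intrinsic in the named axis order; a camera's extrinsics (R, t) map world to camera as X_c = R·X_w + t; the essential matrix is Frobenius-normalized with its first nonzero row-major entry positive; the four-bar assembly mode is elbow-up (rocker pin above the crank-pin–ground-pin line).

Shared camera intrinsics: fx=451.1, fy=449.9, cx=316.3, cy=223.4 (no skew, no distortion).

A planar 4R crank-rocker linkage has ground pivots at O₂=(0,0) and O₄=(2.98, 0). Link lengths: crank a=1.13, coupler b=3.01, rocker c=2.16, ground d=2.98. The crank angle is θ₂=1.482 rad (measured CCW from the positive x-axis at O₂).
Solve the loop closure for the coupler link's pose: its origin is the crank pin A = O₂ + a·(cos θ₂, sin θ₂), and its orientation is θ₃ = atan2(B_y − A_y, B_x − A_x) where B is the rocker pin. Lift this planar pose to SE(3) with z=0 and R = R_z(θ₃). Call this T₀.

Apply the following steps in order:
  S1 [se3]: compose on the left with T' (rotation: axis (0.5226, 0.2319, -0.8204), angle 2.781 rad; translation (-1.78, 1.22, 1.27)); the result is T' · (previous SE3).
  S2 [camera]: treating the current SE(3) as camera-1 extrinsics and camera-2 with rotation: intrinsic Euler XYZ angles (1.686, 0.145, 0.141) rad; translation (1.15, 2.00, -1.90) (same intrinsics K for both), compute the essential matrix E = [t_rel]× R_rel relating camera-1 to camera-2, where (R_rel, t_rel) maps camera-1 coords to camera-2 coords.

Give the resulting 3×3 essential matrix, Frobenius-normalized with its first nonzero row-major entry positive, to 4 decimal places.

matrix = [0.5135 -0.3530 -0.1095; -0.1487 0.2823 0.1559; 0.4384 0.3764 0.3738]

source (fourbar_fk): coupler pose = R=[0.9392 -0.3435 0.0000; 0.3435 0.9392 0.0000; 0.0000 0.0000 1.0000], t=(0.1002, 1.1255, 0.0000)
after S1 (compose_se3): R=[-0.2022 0.6320 -0.7481; -0.3372 -0.7621 -0.5527; -0.9195 0.1405 0.3672], t=(-1.2309, 0.2785, 0.9717)
after S2 (essential): [0.5135 -0.3530 -0.1095; -0.1487 0.2823 0.1559; 0.4384 0.3764 0.3738]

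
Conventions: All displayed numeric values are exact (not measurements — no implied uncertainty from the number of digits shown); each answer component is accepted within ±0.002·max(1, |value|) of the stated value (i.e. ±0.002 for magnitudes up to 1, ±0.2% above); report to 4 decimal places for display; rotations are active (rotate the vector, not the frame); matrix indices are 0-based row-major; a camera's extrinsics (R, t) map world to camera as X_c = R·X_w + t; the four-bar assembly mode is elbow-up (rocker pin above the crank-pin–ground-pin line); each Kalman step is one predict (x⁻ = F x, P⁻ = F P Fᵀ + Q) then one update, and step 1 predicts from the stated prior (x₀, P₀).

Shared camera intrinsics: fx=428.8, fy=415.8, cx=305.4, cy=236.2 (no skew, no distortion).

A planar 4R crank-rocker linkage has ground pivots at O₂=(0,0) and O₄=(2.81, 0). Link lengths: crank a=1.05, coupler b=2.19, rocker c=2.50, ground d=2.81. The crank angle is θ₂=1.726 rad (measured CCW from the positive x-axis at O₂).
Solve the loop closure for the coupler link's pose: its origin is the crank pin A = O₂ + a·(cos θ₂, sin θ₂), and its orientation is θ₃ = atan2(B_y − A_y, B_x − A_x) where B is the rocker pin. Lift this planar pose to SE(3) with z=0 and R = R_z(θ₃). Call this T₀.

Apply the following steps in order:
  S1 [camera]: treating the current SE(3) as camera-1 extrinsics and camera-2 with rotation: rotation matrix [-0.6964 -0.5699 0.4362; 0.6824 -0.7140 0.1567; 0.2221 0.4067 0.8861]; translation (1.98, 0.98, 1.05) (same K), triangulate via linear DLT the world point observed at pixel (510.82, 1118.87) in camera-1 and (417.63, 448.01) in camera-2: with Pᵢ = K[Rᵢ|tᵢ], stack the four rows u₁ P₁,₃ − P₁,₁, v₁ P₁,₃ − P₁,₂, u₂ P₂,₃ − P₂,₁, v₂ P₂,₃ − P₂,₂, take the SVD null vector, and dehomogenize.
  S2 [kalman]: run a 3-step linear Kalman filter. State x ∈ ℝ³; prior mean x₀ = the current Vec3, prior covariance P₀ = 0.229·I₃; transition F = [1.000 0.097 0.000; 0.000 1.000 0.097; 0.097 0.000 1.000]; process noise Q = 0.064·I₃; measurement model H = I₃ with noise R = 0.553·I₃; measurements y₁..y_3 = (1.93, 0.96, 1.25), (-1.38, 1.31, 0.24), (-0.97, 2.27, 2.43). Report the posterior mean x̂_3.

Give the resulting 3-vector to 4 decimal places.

result = (0.4288, 1.5571, 1.5251)

source (fourbar_fk): coupler pose = R=[0.8393 -0.5436 0.0000; 0.5436 0.8393 0.0000; 0.0000 0.0000 1.0000], t=(-0.1623, 1.0374, 0.0000)
after S1 (triangulate): (1.6559, 1.0781, 1.3390)
after S2 (kf_track): (0.4288, 1.5571, 1.5251)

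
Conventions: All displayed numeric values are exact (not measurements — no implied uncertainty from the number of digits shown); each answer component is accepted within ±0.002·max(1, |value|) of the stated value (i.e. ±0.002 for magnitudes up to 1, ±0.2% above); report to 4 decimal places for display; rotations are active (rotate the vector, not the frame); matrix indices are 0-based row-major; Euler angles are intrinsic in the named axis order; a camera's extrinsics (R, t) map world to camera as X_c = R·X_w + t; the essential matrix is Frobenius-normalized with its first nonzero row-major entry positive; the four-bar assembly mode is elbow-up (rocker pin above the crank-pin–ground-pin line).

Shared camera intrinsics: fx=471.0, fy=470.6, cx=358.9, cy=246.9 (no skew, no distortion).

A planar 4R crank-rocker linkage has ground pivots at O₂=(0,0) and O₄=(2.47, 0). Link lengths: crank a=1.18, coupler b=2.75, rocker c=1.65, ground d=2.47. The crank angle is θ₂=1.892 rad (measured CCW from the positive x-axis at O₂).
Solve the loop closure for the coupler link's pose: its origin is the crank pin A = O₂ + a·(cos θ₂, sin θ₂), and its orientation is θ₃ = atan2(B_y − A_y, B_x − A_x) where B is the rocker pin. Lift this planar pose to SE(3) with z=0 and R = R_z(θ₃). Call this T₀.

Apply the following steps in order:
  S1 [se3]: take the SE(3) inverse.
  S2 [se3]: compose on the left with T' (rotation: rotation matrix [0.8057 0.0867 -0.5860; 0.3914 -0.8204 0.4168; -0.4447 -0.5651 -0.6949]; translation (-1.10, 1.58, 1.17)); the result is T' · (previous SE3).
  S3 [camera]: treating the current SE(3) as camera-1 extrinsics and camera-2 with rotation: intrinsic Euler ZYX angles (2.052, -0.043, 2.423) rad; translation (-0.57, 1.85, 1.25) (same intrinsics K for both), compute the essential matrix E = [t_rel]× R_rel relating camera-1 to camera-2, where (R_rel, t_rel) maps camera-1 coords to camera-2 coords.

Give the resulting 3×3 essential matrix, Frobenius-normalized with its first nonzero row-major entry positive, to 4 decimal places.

source (fourbar_fk): coupler pose = R=[0.9817 -0.1906 0.0000; 0.1906 0.9817 0.0000; 0.0000 0.0000 1.0000], t=(-0.3725, 1.1197, 0.0000)
after S1 (invert_se3): R=[0.9817 0.1906 0.0000; -0.1906 0.9817 0.0000; 0.0000 0.0000 1.0000], t=(0.1523, -1.1701, 0.0000)
after S2 (compose_se3): R=[0.7744 0.2386 -0.5860; 0.5406 -0.7308 0.4168; -0.3288 -0.6395 -0.6949], t=(-1.0787, 2.5996, 1.7636)
after S3 (essential): [0.0588 0.5171 -0.4348; 0.4161 0.1251 0.3891; -0.3251 -0.2803 -0.1249]

matrix = [0.0588 0.5171 -0.4348; 0.4161 0.1251 0.3891; -0.3251 -0.2803 -0.1249]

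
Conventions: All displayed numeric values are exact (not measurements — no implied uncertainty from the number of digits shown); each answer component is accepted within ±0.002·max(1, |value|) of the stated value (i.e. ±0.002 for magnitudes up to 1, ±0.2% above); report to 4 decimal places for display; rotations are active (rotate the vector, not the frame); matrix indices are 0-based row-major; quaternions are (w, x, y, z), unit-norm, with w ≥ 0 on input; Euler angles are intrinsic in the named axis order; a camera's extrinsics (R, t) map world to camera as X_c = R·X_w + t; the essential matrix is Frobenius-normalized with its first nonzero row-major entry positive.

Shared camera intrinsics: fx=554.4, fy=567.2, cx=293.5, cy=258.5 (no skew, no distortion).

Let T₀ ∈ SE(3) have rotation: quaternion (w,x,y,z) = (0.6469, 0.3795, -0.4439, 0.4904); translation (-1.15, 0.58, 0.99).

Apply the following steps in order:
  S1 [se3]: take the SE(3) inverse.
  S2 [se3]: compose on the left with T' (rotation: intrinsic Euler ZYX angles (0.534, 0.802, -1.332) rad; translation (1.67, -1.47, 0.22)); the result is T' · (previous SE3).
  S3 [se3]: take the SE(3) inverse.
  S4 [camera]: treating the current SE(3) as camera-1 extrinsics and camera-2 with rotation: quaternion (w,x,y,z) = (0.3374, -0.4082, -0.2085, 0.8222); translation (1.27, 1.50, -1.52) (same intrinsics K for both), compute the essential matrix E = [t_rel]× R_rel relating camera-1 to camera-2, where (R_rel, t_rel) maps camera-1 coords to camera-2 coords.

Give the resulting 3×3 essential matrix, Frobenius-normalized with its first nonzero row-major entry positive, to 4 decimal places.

matrix = [0.0434 -0.0833 0.6962; -0.0673 0.0562 0.0911; -0.5149 0.4684 0.0769]

after S1 (invert_se3): R=[0.1250 0.2975 0.9465; -0.9714 0.2310 0.0556; -0.2021 -0.9263 0.3179], t=(-0.9659, -1.3061, -0.0098)
after S2 (compose_se3): R=[0.8460 0.3339 0.4156; 0.0052 -0.7847 0.6199; 0.5331 -0.5223 -0.6656], t=(2.0377, -1.6226, 1.7950)
after S3 (invert_se3): R=[0.8460 0.0052 0.5331; 0.3339 -0.7847 -0.5223; 0.4156 0.6199 -0.6656], t=(-2.6725, -1.0163, 1.3535)
after S4 (essential): [0.0434 -0.0833 0.6962; -0.0673 0.0562 0.0911; -0.5149 0.4684 0.0769]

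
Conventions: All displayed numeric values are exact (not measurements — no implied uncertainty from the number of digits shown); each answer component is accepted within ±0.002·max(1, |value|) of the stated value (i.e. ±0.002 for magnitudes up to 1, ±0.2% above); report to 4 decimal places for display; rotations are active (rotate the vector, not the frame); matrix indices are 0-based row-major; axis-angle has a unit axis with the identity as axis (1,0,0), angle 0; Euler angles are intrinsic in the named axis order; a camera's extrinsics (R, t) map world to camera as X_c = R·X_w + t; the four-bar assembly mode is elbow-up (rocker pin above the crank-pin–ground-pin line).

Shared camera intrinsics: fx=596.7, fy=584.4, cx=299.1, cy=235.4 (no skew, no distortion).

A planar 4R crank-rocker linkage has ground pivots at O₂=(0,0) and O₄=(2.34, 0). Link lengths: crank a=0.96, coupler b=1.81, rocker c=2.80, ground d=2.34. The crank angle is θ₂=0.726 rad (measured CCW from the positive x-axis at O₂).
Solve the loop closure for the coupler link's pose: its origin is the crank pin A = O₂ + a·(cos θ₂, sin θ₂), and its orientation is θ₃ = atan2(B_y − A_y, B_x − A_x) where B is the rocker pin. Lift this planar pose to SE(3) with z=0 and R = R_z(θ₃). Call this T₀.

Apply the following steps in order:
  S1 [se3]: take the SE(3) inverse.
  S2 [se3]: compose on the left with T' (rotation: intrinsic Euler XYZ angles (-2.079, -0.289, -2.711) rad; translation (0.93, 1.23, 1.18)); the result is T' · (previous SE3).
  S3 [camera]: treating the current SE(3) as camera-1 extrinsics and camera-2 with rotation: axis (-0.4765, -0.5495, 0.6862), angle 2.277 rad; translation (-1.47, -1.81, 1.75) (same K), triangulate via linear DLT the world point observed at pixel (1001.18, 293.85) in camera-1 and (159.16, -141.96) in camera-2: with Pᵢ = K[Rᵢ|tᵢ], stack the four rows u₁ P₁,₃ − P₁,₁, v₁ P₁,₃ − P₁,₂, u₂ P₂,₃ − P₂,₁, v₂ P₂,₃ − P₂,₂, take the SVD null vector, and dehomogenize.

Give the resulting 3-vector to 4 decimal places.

result = (0.5624, 0.0648, -1.3486)

source (fourbar_fk): coupler pose = R=[0.1296 -0.9916 0.0000; 0.9916 0.1296 0.0000; 0.0000 0.0000 1.0000], t=(0.7179, 0.6373, 0.0000)
after S1 (invert_se3): R=[0.1296 0.9916 0.0000; -0.9916 0.1296 -0.0000; 0.0000 0.0000 1.0000], t=(-0.7250, 0.6293, 0.0000)
after S2 (compose_se3): R=[-0.5096 -0.8118 -0.2850; -0.5445 0.0478 0.8374; -0.6662 0.5819 -0.4664], t=(1.8133, 1.5904, 1.2874)
after S3 (triangulate): (0.5624, 0.0648, -1.3486)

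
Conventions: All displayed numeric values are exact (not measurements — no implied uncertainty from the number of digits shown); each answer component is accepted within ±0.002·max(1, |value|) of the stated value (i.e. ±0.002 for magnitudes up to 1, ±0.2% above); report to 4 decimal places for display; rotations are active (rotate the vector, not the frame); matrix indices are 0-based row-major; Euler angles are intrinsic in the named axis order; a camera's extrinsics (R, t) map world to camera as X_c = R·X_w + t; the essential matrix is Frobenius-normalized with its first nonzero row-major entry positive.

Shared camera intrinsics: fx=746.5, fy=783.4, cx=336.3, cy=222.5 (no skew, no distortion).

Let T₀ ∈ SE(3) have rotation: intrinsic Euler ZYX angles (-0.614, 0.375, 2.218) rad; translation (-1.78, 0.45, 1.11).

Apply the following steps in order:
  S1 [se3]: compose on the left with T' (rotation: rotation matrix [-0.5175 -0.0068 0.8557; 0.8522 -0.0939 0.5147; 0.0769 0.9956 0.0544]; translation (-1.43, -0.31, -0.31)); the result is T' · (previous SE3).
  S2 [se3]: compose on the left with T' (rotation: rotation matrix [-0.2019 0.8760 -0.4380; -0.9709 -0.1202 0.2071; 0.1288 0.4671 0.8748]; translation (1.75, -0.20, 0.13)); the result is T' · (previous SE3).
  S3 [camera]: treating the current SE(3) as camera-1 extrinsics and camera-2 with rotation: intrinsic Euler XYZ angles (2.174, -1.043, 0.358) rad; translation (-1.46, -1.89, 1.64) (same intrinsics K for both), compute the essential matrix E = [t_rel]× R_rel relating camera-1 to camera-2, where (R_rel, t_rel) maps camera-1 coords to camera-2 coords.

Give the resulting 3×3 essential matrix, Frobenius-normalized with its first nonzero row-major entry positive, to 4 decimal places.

after S1 (compose_se3): R=[-0.7033 0.6958 -0.1452; 0.5100 0.3517 -0.7850; -0.4952 -0.6262 -0.6022], t=(0.4379, -1.2979, 0.0615)
after S2 (compose_se3): R=[0.8057 0.4418 -0.3946; 0.5190 -0.8476 0.1106; -0.2855 -0.2939 -0.9122], t=(0.4977, -0.4564, -0.3660)
after S3 (essential): [0.0396 0.4962 -0.2464; 0.3822 -0.3044 0.2450; 0.5763 0.2460 0.0064]

matrix = [0.0396 0.4962 -0.2464; 0.3822 -0.3044 0.2450; 0.5763 0.2460 0.0064]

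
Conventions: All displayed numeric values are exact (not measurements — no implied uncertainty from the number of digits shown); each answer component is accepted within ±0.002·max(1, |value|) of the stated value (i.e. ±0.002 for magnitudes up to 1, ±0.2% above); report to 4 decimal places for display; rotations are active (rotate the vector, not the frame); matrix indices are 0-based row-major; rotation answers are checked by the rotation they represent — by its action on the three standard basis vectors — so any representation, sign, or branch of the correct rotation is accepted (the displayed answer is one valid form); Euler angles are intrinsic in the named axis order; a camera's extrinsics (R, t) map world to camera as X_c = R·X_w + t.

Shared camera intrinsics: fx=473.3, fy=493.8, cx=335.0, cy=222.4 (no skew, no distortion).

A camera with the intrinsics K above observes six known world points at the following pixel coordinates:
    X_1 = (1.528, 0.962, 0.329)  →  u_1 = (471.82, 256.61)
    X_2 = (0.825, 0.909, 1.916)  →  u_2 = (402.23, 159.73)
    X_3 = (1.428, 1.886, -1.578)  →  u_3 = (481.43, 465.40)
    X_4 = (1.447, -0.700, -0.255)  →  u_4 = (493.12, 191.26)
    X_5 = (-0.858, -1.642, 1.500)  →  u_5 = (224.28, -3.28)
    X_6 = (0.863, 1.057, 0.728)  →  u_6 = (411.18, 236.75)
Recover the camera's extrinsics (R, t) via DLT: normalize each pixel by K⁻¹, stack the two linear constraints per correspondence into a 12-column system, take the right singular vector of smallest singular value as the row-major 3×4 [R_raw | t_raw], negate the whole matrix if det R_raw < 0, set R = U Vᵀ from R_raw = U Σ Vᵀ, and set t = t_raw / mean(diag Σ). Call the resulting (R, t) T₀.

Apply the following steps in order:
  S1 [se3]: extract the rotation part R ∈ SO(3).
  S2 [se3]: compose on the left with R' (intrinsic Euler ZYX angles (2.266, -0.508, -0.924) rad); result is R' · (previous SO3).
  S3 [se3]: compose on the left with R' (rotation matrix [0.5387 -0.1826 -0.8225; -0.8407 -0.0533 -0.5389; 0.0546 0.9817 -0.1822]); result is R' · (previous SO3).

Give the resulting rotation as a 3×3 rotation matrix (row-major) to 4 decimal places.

rotation (matrix) = ((-0.7699, -0.3636, -0.5244), (0.1074, 0.7363, -0.6681), (0.6290, -0.5707, -0.5278))

source (pnp_recover): camera pose = R=[0.9924 0.1188 0.0320; -0.0525 0.6444 -0.7629; -0.1113 0.7554 0.6457], t=(-0.0598, 0.0901, 4.7001)
after S1 (rot_of_se3): [0.9924 0.1188 0.0320; -0.0525 0.6444 -0.7629; -0.1113 0.7554 0.6457]
after S2 (compose_so3): [-0.4707 -0.8460 0.2504; 0.7524 -0.5331 -0.3868; 0.4607 0.0063 0.8875]
after S3 (compose_so3): [-0.7699 -0.3636 -0.5244; 0.1074 0.7363 -0.6681; 0.6290 -0.5707 -0.5278]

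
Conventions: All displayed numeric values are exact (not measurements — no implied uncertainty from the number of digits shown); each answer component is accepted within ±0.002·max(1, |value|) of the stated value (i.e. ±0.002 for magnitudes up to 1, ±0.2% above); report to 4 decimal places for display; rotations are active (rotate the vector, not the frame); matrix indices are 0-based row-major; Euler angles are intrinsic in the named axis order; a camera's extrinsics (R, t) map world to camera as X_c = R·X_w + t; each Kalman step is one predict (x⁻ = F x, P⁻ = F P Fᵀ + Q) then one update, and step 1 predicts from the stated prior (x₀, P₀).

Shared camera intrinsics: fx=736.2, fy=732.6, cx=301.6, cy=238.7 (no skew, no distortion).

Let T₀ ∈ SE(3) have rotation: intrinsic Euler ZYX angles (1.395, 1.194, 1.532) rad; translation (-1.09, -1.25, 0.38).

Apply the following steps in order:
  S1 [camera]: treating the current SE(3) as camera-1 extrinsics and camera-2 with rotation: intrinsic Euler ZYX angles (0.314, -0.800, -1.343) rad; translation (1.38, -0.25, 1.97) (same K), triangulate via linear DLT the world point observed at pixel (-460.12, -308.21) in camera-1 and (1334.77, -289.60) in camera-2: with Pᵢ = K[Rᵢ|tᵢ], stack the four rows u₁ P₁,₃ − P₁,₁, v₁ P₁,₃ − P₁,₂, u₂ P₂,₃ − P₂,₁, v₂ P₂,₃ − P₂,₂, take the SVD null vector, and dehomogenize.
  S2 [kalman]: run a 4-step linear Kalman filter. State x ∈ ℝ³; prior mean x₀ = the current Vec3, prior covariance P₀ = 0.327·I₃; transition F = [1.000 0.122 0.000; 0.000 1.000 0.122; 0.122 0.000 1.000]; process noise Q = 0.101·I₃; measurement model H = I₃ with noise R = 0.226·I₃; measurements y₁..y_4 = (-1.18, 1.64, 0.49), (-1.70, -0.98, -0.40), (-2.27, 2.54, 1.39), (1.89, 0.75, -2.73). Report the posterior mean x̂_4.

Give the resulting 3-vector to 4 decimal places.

result = (0.0387, 1.0668, -1.1162)

after S1 (triangulate): (-0.9801, 0.4899, -0.4282)
after S2 (kf_track): (0.0387, 1.0668, -1.1162)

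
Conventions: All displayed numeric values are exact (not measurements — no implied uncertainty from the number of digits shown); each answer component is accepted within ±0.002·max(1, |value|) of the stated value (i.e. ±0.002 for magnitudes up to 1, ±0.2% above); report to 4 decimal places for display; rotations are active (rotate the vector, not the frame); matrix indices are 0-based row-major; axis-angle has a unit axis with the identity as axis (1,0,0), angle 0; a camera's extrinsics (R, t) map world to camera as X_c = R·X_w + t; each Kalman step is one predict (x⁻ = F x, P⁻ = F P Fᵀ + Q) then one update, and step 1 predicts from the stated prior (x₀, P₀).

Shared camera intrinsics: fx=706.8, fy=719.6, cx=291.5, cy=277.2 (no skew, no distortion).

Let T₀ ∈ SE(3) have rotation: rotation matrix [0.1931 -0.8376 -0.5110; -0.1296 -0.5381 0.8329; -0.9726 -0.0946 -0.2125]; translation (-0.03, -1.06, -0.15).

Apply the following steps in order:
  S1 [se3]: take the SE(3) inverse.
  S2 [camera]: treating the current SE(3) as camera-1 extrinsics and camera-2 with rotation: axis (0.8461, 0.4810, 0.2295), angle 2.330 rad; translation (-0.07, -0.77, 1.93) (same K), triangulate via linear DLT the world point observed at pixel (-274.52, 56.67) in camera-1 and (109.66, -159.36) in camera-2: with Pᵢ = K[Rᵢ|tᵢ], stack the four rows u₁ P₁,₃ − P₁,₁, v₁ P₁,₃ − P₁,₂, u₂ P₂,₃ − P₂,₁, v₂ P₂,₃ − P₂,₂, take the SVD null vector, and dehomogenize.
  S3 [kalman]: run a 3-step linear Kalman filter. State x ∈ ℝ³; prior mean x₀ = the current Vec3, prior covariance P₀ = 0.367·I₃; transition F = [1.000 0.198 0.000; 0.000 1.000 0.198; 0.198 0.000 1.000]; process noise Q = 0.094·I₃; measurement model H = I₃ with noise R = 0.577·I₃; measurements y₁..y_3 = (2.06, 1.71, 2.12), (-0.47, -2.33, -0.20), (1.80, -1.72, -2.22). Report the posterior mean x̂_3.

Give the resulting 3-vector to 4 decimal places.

after S1 (invert_se3): R=[0.1931 -0.1296 -0.9726; -0.8376 -0.5381 -0.0946; -0.5110 0.8329 -0.2125], t=(-0.2775, -0.6097, 0.8357)
after S2 (triangulate): (-0.2286, -0.5251, 0.1391)
after S3 (kf_track): (0.5229, -0.9206, -0.4084)

result = (0.5229, -0.9206, -0.4084)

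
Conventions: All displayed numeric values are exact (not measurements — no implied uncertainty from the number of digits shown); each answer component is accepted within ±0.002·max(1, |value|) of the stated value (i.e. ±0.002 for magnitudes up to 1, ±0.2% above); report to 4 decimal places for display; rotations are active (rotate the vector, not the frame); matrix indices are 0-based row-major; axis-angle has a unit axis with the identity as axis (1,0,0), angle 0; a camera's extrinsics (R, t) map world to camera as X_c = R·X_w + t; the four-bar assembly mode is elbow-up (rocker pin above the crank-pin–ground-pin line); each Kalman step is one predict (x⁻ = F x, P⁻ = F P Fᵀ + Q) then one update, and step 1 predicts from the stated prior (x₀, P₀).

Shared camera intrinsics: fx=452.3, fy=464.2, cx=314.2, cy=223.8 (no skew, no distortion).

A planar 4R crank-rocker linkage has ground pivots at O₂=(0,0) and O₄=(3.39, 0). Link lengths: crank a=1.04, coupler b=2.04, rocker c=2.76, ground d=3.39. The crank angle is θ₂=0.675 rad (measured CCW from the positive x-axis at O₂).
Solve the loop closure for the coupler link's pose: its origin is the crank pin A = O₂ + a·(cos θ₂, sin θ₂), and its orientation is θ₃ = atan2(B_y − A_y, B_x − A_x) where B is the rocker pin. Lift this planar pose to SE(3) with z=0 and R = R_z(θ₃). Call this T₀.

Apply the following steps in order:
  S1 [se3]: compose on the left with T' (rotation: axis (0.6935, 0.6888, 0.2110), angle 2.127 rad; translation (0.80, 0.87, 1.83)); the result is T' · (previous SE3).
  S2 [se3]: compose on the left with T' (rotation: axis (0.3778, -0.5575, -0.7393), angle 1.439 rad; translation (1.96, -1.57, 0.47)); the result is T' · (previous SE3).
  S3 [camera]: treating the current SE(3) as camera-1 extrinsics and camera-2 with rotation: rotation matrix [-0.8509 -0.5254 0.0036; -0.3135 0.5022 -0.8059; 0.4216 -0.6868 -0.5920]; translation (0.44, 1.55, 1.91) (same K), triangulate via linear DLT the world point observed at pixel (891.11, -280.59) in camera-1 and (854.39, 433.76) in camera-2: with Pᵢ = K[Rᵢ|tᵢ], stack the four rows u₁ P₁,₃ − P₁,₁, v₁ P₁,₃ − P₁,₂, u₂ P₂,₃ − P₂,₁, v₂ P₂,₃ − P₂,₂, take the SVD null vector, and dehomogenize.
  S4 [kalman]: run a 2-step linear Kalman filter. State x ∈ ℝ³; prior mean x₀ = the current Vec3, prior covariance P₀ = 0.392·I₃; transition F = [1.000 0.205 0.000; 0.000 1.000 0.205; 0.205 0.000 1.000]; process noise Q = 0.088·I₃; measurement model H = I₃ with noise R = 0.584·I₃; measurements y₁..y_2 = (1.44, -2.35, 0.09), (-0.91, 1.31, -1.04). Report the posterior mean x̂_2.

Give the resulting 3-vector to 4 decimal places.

result = (-0.5475, -0.3992, -0.0316)

source (fourbar_fk): coupler pose = R=[0.5534 -0.8329 0.0000; 0.8329 0.5534 0.0000; 0.0000 0.0000 1.0000], t=(0.8119, 0.6499, 0.0000)
after S1 (compose_se3): R=[0.5732 0.1324 0.8086; 0.6673 -0.6481 -0.3670; 0.4755 0.7499 -0.4599], t=(1.3260, 1.7362, 2.0637)
after S2 (compose_se3): R=[0.1351 -0.9190 0.3704; -0.2650 -0.3937 -0.8802; 0.9547 0.0208 -0.2968], t=(1.6122, -2.1217, 3.4036)
after S3 (triangulate): (-1.0909, -0.9272, 0.8965)
after S4 (kf_track): (-0.5475, -0.3992, -0.0316)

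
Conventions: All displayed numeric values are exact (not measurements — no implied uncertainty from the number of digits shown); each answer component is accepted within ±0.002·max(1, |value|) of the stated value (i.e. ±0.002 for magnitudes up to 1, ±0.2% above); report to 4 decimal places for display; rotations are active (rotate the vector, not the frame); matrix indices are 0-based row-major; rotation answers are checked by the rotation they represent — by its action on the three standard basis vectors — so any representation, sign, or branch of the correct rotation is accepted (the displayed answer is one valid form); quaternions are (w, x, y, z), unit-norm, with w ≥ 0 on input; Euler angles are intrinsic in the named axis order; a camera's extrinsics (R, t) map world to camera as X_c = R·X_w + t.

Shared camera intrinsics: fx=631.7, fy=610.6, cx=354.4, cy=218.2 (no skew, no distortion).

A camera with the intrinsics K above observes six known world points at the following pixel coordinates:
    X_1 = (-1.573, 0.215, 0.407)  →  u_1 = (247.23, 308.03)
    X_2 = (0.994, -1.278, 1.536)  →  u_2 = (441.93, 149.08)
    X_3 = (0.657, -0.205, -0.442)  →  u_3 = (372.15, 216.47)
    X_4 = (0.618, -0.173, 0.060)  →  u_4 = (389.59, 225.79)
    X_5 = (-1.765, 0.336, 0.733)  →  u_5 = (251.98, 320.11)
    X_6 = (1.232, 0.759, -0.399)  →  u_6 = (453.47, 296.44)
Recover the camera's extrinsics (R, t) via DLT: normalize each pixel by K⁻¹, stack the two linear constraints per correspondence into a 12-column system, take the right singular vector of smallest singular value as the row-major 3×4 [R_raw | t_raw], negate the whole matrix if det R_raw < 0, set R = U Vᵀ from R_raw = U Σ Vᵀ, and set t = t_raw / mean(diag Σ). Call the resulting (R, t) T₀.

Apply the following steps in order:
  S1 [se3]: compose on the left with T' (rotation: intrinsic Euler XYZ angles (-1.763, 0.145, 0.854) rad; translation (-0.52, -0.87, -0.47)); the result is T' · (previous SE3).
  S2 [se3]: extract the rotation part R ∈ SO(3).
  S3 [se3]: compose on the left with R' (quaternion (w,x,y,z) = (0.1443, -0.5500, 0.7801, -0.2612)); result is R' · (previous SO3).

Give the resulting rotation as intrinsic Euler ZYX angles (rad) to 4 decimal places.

source (pnp_recover): camera pose = R=[0.8708 0.2146 0.4423; -0.2923 0.9494 0.1149; -0.3953 -0.2293 0.8895], t=(-0.1600, 0.4200, 6.7505)
after S1 (compose_se3): R=[0.7270 -0.6019 0.3303; -0.5850 -0.2913 0.7569; -0.3594 -0.7436 -0.5639], t=(0.0381, 5.7168, -1.9101)
after S2 (rot_of_se3): [0.7270 -0.6019 0.3303; -0.5850 -0.2913 0.7569; -0.3594 -0.7436 -0.5639]
after S3 (compose_so3): [0.0168 0.0597 -0.9981; -0.7405 0.6715 0.0277; 0.6718 0.7386 0.0555]

rotation (euler_zyx) = (-1.5481, -0.7367, 1.4958)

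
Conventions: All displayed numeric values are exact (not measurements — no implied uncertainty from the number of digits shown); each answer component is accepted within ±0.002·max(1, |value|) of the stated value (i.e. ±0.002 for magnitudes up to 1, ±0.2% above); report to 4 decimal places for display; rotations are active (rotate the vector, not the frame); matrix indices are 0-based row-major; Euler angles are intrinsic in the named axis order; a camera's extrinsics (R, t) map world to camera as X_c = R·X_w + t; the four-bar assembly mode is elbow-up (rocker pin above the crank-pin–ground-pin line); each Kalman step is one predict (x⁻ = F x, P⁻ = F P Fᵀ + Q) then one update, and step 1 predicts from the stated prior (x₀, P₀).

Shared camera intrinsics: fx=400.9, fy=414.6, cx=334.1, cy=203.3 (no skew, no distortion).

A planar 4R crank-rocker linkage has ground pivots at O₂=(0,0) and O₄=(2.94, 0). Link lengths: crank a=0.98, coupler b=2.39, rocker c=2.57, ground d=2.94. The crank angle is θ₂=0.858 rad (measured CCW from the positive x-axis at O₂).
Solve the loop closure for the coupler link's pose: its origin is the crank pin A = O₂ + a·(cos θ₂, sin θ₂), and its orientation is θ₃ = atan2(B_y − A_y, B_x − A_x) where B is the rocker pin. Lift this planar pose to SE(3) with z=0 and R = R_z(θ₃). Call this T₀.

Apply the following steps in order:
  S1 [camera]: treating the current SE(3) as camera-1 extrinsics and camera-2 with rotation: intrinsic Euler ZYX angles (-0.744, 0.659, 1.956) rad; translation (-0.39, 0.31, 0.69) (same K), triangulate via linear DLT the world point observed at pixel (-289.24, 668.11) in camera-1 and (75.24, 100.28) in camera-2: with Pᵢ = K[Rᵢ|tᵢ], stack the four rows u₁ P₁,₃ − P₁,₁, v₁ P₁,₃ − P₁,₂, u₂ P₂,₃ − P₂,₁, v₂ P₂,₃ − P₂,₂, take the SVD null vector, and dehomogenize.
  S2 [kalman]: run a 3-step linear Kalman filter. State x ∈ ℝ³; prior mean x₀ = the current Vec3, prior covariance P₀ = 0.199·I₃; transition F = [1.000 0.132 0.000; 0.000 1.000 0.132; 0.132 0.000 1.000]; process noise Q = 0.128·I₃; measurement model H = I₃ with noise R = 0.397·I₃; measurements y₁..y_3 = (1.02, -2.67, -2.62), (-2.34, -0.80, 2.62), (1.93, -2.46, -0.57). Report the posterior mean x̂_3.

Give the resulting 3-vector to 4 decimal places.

result = (0.0979, -1.2726, 0.0390)

source (fourbar_fk): coupler pose = R=[0.6848 -0.7288 0.0000; 0.7288 0.6848 0.0000; 0.0000 0.0000 1.0000], t=(0.6409, 0.7414, 0.0000)
after S1 (triangulate): (-1.1963, 1.6256, 0.8766)
after S2 (kf_track): (0.0979, -1.2726, 0.0390)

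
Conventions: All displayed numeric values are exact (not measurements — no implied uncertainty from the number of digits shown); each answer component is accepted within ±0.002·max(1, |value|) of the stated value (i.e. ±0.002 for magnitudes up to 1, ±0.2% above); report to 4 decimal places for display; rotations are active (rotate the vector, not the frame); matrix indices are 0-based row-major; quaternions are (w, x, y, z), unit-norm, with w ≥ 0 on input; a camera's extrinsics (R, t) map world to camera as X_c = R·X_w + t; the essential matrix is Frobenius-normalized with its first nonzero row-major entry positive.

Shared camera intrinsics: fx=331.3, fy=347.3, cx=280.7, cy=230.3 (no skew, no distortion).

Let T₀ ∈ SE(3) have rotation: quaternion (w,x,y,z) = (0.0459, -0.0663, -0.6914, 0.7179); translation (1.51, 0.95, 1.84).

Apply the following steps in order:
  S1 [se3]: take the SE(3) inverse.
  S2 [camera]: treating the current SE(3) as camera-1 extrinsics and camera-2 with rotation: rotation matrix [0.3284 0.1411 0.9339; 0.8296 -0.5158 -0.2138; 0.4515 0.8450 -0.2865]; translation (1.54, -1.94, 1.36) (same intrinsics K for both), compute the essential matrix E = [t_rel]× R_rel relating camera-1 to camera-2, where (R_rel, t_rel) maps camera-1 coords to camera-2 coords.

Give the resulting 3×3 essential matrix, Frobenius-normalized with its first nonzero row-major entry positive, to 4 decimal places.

after S1 (invert_se3): R=[-0.9870 0.1576 -0.0317; 0.0258 -0.0396 -0.9989; -0.1587 -0.9867 0.0351], t=(1.3990, 1.8367, 1.1125)
after S2 (essential): [0.3758 -0.1486 0.0857; 0.0607 -0.4697 0.4711; -0.5895 -0.0690 0.1754]

matrix = [0.3758 -0.1486 0.0857; 0.0607 -0.4697 0.4711; -0.5895 -0.0690 0.1754]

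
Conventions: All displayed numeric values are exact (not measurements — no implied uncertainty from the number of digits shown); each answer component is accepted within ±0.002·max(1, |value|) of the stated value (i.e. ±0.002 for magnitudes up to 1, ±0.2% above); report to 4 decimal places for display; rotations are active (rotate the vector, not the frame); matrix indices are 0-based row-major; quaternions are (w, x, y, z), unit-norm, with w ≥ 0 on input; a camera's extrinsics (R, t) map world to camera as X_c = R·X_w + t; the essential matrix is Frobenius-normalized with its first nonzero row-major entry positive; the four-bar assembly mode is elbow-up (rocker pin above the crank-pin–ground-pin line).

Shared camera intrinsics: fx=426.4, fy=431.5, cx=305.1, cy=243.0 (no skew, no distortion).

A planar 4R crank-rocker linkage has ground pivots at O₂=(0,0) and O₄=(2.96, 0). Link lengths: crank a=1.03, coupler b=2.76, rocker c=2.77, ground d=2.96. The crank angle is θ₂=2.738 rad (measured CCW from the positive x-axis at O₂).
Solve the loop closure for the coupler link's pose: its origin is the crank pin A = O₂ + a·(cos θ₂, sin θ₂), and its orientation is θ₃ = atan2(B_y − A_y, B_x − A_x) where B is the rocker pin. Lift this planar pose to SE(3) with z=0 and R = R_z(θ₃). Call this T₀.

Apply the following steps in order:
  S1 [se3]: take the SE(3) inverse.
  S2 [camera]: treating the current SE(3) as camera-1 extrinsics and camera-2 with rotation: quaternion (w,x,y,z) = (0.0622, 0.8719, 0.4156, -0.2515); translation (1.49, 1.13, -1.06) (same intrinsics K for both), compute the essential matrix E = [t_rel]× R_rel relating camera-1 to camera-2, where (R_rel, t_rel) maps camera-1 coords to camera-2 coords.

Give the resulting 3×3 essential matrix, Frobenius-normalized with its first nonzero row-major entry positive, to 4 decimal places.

source (fourbar_fk): coupler pose = R=[0.7779 -0.6284 0.0000; 0.6284 0.7779 0.0000; 0.0000 0.0000 1.0000], t=(-0.9472, 0.4045, 0.0000)
after S1 (invert_se3): R=[0.7779 0.6284 0.0000; -0.6284 0.7779 0.0000; 0.0000 0.0000 1.0000], t=(0.4827, -0.9099, 0.0000)
after S2 (essential): [0.0046 0.2660 0.1867; -0.0060 0.2234 -0.6630; 0.0073 0.6159 0.1597]

matrix = [0.0046 0.2660 0.1867; -0.0060 0.2234 -0.6630; 0.0073 0.6159 0.1597]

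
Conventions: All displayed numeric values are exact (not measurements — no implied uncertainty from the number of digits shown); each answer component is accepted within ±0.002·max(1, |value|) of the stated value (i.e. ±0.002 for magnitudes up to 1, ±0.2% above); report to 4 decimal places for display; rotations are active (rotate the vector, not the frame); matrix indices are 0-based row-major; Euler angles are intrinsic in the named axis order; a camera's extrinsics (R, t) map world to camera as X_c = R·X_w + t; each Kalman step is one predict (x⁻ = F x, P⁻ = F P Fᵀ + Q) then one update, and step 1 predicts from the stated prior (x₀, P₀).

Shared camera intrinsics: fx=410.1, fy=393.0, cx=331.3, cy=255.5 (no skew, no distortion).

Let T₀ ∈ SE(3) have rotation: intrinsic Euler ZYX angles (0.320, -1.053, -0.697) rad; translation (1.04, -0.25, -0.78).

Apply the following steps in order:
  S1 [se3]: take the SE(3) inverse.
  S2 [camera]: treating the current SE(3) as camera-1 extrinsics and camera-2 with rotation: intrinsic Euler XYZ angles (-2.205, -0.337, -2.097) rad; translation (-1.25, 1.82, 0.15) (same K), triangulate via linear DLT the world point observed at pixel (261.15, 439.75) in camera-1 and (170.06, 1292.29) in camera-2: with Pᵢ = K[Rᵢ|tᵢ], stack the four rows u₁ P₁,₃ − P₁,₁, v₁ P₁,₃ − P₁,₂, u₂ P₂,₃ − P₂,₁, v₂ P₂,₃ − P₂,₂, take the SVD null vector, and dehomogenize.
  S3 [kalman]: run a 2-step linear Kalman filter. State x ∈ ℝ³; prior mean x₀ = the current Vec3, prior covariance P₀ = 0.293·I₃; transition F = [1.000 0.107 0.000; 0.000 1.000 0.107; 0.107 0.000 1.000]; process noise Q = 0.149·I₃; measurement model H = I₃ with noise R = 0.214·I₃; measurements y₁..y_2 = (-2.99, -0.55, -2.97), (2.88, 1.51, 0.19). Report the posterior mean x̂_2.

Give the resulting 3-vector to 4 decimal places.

result = (0.8597, 0.8110, -0.8411)

after S1 (invert_se3): R=[0.4698 0.1557 0.8689; 0.2883 0.9033 -0.3177; -0.8344 0.3998 0.3795], t=(0.2280, -0.3218, 1.2637)
after S2 (triangulate): (-0.0808, 0.8953, -0.6622)
after S3 (kf_track): (0.8597, 0.8110, -0.8411)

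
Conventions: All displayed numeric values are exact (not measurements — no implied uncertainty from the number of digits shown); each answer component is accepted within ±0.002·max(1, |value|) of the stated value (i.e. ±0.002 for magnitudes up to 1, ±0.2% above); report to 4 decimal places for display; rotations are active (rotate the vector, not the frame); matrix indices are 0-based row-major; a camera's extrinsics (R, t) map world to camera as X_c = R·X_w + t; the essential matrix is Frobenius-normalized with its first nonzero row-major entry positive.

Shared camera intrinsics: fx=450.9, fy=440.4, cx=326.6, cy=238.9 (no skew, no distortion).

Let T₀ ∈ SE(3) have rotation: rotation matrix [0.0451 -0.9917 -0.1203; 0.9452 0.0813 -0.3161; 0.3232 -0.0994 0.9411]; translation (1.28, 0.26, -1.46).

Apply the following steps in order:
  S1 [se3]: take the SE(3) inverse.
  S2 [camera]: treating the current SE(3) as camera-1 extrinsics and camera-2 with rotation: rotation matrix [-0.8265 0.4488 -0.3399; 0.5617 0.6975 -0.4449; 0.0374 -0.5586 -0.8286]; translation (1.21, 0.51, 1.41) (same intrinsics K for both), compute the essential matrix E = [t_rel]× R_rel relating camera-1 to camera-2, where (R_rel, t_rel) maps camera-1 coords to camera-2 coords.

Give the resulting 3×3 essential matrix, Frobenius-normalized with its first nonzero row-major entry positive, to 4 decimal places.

after S1 (invert_se3): R=[0.0451 0.9452 0.3232; -0.9917 0.0813 -0.0994; -0.1203 -0.3161 0.9411], t=(0.1684, 1.1031, 1.6101)
after S2 (essential): [0.6342 -0.2431 -0.1122; -0.2762 -0.4745 0.0949; 0.0332 0.4612 -0.0435]

matrix = [0.6342 -0.2431 -0.1122; -0.2762 -0.4745 0.0949; 0.0332 0.4612 -0.0435]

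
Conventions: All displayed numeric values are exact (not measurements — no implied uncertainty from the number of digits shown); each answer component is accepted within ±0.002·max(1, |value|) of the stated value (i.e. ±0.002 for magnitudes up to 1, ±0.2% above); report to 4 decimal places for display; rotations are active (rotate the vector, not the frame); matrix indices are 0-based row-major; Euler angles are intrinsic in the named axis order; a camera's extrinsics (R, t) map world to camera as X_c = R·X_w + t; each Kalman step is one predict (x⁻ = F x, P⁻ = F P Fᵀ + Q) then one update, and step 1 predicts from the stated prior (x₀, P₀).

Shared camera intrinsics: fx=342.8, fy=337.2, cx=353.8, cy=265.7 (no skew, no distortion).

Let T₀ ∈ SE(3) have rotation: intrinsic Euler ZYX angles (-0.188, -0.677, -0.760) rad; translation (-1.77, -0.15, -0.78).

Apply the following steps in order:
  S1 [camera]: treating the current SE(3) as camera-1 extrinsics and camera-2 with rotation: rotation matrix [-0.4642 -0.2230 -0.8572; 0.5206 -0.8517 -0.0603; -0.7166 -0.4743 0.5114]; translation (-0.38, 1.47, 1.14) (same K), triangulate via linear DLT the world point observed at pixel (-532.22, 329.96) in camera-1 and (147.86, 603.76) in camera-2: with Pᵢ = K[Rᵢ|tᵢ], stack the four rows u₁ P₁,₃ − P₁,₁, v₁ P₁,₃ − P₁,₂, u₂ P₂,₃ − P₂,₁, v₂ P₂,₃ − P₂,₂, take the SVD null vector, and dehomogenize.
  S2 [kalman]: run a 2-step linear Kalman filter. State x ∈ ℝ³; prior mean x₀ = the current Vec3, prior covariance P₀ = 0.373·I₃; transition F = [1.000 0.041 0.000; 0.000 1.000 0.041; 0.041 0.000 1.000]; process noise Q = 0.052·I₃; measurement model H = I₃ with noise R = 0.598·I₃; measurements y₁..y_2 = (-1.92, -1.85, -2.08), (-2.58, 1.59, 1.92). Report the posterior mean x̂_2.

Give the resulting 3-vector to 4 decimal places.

result = (-1.3918, -0.6153, 0.7874)

after S1 (triangulate): (0.1114, -1.6422, 1.8897)
after S2 (kf_track): (-1.3918, -0.6153, 0.7874)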